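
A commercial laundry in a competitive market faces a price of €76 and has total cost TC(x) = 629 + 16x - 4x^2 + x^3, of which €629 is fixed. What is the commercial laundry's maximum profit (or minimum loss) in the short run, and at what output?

AVC = 16 - 4x + x^2 has its minimum €12 at x = 2; price €76 clears that bar, so the firm operates.
With MC = 16 - 8x + 3x^2, P = MC on the upward-sloping part at x* = 6.
TR = 76·6 = 456. TC = 629 + 168 = 797. Profit = 456 − 797 = -€341.
By producing, the firm covers all variable cost plus €288 of fixed cost; shutting down would lose the full €629.

Profit = -€341 at x = 6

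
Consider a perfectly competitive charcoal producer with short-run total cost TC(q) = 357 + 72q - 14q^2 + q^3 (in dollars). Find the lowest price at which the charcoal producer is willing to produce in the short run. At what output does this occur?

The firm shuts down when price falls below the minimum of average variable cost. AVC = VC/q = 72 - 14q + q^2.
At the minimum of AVC, MC = AVC. MC = 72 - 28q + 3q^2; setting MC = AVC gives 2q^2 - 14q = 0, so q = 7. min AVC = 23.
The firm shuts down for any P below $23.

$23 per unit, at q = 7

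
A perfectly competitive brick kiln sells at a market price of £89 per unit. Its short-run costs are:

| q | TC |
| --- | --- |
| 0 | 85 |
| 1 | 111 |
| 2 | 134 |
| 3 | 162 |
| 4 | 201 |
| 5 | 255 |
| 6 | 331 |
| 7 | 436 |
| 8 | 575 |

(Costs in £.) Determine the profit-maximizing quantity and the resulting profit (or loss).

q = 6; profit = £203

Profit at each row (π = 89q − TC): q=0: -85; q=1: -22; q=2: 44; q=3: 105; q=4: 155; q=5: 190; q=6: 203; q=7: 187; q=8: 137.
Profit is maximized at q = 6. AVC there is 246/6 = £41 ≤ P, so producing beats shutting down (which would give -£85).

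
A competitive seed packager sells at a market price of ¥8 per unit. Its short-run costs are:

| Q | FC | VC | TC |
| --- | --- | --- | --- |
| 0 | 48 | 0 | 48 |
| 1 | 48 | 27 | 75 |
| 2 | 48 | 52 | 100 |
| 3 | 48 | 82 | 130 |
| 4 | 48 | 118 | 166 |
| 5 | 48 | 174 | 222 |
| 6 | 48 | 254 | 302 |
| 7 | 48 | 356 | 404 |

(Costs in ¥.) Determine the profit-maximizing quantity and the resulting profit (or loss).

Q = 0 (shut down); profit = -¥48

Compute π = P·Q − TC at each output: Q=0: -48; Q=1: -67; Q=2: -84; Q=3: -106; Q=4: -134; Q=5: -182; Q=6: -254; Q=7: -348.
Profit is highest at Q = 0. Equivalently, the lowest AVC in the table is 52/2 ≈ ¥26 at Q = 2, and P = ¥8 falls below it — price never covers variable cost, so the firm shuts down and loses only its fixed cost.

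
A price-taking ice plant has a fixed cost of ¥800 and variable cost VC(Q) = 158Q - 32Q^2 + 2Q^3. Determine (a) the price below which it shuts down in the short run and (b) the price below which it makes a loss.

AVC = 158 - 32Q + 2Q^2; minimized at Q = 8, giving min AVC = ¥30. That is the shutdown price.
ATC = 800/Q + 158 - 32Q + 2Q^2. Setting dATC/dQ = −800/Q^2 − 32 + 4Q = 0 gives Q = 10 (since 4·10^3 − 32·10^2 = 800).
min ATC = 800/10 + 158 − 32·10 + 2·10^2 = ¥118. That is the break-even price.
For ¥30 ≤ P < ¥118 the firm produces at a loss; below ¥30 it shuts down.

Shutdown price = ¥30; break-even price = ¥118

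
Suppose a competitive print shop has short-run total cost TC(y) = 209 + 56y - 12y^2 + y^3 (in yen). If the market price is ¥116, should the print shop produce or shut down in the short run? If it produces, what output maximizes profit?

Variable cost is VC = 56y - 12y^2 + y^3, so AVC = VC/y = 56 - 12y + y^2 and MC = dTC/dy = 56 - 24y + 3y^2.
The AVC parabola has its vertex at y = 12/2 = 6, where AVC = 56 - 12·6 + 6^2 = ¥20.
Because ¥116 ≥ ¥20, revenue can cover variable cost; the firm operates.
Set P = MC: 116 = 56 - 24y + 3y^2 → -60 - 24y + 3y^2 = 0. The roots are y = -2 and y = 10; the profit-maximizing output is on the rising part of MC, so y* = 10.
Check: AVC at y = 10 is ¥36 ≤ P, so revenue covers variable cost.
Profit = P·y − TC = 116·10 − 569 = ¥591.

Produce at y = 10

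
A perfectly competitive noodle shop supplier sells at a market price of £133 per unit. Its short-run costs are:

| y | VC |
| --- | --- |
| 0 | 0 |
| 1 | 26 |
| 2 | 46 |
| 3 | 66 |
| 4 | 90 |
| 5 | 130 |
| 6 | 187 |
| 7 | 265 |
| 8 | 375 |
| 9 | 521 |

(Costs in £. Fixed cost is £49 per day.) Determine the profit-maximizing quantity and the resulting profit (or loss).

y = 8; profit = £640

Profit at each row (π = 133y − TC): y=0: -49; y=1: 58; y=2: 171; y=3: 284; y=4: 393; y=5: 486; y=6: 562; y=7: 617; y=8: 640; y=9: 627.
Profit is maximized at y = 8. AVC there is 375/8 = £46.88 ≤ P, so producing beats shutting down (which would give -£49).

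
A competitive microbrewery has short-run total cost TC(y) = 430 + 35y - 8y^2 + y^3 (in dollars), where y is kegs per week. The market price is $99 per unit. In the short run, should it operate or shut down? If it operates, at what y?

Produce at y = 8

Strip out fixed cost: VC = 35y - 8y^2 + y^3. Then AVC = 35 - 8y + y^2 and MC = 35 - 16y + 3y^2.
AVC is minimized where dAVC/dy = -8 + 2y = 0, at y = 4; min AVC = 35 - 8·4 + 4^2 = $19.
P = $99 exceeds min AVC = $19, so the firm stays open.
Set P = MC: 99 = 35 - 16y + 3y^2 → -64 - 16y + 3y^2 = 0. The roots are y = -8/3 and y = 8; the profit-maximizing output is on the rising part of MC, so y* = 8.
Check: AVC at y = 8 is $35 ≤ P, so revenue covers variable cost.
Profit = P·y − TC = 99·8 − 710 = $82.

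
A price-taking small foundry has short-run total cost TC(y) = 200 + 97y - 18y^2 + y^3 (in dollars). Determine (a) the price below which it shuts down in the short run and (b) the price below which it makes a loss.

Shutdown price = $16; break-even price = $37

AVC = 97 - 18y + y^2; minimized at y = 9, giving min AVC = $16. That is the shutdown price.
ATC = 200/y + 97 - 18y + y^2. Setting dATC/dy = −200/y^2 − 18 + 2y = 0 gives y = 10 (since 2·10^3 − 18·10^2 = 200).
min ATC = 200/10 + 97 − 18·10 + 10^2 = $37. That is the break-even price.
For $16 ≤ P < $37 the firm produces at a loss; below $16 it shuts down.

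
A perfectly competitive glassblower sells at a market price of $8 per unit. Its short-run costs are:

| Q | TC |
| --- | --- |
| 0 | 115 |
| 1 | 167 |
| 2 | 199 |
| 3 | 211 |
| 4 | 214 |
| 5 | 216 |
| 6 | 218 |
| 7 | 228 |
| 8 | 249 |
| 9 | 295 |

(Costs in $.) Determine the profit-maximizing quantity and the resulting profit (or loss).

Profit at each row (π = 8Q − TC): Q=0: -115; Q=1: -159; Q=2: -183; Q=3: -187; Q=4: -182; Q=5: -176; Q=6: -170; Q=7: -172; Q=8: -185; Q=9: -223.
Profit is highest at Q = 0. Equivalently, the lowest AVC in the table is 113/7 ≈ $16.14 at Q = 7, and P = $8 falls below it — price never covers variable cost, so the firm shuts down and loses only its fixed cost.

Q = 0 (shut down); profit = -$115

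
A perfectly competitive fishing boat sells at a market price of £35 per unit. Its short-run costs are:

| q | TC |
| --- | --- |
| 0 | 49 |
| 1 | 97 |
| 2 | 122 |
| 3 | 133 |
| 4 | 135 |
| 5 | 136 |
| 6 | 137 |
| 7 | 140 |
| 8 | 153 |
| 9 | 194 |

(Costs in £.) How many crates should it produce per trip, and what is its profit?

Tabulate TR − TC: q=0: -49; q=1: -62; q=2: -52; q=3: -28; q=4: 5; q=5: 39; q=6: 73; q=7: 105; q=8: 127; q=9: 121.
Profit is maximized at q = 8. AVC there is 104/8 = £13 ≤ P, so producing beats shutting down (which would give -£49).

q = 8; profit = £127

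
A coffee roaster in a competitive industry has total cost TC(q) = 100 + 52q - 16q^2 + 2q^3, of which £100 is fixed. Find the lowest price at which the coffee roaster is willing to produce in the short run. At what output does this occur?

£20 per unit, at q = 4

Short-run supply begins at min AVC. From VC = 52q - 16q^2 + 2q^3, AVC = 52 - 16q + 2q^2.
dAVC/dq = -16 + 4q = 0 gives q = 4. min AVC = 52 - 16·4 + 2·4^2 = 20.
So the shutdown price is £20.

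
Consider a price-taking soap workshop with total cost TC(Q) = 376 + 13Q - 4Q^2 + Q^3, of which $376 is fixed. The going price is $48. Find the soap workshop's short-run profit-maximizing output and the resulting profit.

AVC = 13 - 4Q + Q^2 has its minimum $9 at Q = 2; price $48 clears that bar, so the firm operates.
With MC = 13 - 8Q + 3Q^2, P = MC on the upward-sloping part at Q* = 5.
TR = 48·5 = 240. TC = 376 + 90 = 466. Profit = 240 − 466 = -$226.
By producing, the firm covers all variable cost plus $150 of fixed cost; shutting down would lose the full $376.

Profit = -$226 at Q = 5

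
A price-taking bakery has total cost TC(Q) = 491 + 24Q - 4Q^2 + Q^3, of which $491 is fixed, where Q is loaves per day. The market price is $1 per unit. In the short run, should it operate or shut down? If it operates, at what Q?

Shut down

Variable cost is VC = 24Q - 4Q^2 + Q^3, so AVC = VC/Q = 24 - 4Q + Q^2 and MC = dTC/dQ = 24 - 8Q + 3Q^2.
The AVC parabola has its vertex at Q = 4/2 = 2, where AVC = 24 - 4·2 + 2^2 = $20.
With P < min AVC ($1 < $20), every unit sold adds to the loss.
Best response: produce nothing and absorb the $491 fixed cost.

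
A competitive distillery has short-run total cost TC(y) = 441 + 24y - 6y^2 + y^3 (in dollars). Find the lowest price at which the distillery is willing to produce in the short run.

The shutdown price is the minimum of AVC. VC = 24y - 6y^2 + y^3, so AVC = 24 - 6y + y^2.
At the minimum of AVC, MC = AVC. MC = 24 - 12y + 3y^2; setting MC = AVC gives 2y^2 - 6y = 0, so y = 3. min AVC = 15.
So the shutdown price is $15.

$15 per unit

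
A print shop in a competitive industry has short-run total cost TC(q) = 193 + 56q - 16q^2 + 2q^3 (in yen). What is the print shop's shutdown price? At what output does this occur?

¥24 per unit, at q = 4

The firm shuts down when price falls below the minimum of average variable cost. AVC = VC/q = 56 - 16q + 2q^2.
dAVC/dq = -16 + 4q = 0 gives q = 4. min AVC = 56 - 16·4 + 2·4^2 = 24.
The firm shuts down for any P below ¥24.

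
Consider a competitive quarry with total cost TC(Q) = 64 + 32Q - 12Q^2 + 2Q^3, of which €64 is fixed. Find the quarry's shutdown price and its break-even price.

Shutdown price = min AVC. AVC = 32 - 12Q + 2Q^2, with vertex at Q = 3 and minimum €14.
ATC = 64/Q + 32 - 12Q + 2Q^2. Setting dATC/dQ = −64/Q^2 − 12 + 4Q = 0 gives Q = 4 (since 4·4^3 − 12·4^2 = 64).
min ATC = 64/4 + 32 − 12·4 + 2·4^2 = €32. That is the break-even price.
For €14 ≤ P < €32 the firm produces at a loss; below €14 it shuts down.

Shutdown price = €14; break-even price = €32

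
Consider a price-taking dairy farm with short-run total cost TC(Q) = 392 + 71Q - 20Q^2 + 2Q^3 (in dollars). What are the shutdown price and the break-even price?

Shutdown price = min AVC. AVC = 71 - 20Q + 2Q^2, with vertex at Q = 5 and minimum $21.
ATC = 392/Q + 71 - 20Q + 2Q^2. Setting dATC/dQ = −392/Q^2 − 20 + 4Q = 0 gives Q = 7 (since 4·7^3 − 20·7^2 = 392).
min ATC = 392/7 + 71 − 20·7 + 2·7^2 = $85. That is the break-even price.
Between these two prices the firm operates at a loss; above $85 it earns a profit.

Shutdown price = $21; break-even price = $85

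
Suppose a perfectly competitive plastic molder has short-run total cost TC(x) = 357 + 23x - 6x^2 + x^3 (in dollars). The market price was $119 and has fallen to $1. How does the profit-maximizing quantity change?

MC = 23 - 12x + 3x^2; the shutdown threshold is min AVC = $14 (at x = 3).
At P = $119 ≥ min AVC, set P = MC on the rising branch: x = 8.
At P = $1 < min AVC = $14, price no longer covers variable cost at any output, so the firm shuts down: x = 0.

Output falls from 8 to 0 (the firm shuts down)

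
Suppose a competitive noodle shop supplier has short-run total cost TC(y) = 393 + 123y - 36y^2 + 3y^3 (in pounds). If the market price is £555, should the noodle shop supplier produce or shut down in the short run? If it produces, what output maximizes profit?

Strip out fixed cost: VC = 123y - 36y^2 + 3y^3. Then AVC = 123 - 36y + 3y^2 and MC = 123 - 72y + 9y^2.
AVC is minimized where dAVC/dy = -36 + 6y = 0, at y = 6; min AVC = 123 - 36·6 + 3·6^2 = £15.
Because £555 ≥ £15, revenue can cover variable cost; the firm operates.
Solving P = MC: -432 - 72y + 9y^2 = 0 ⇒ y = -4 or 12. On the upward-sloping branch, y* = 12.
Check: AVC at y = 12 is £123 ≤ P, so revenue covers variable cost.
Profit = P·y − TC = 555·12 − 1869 = £4791.

Produce at y = 12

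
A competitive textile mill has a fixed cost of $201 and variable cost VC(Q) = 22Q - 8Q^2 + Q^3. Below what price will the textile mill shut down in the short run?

$6 per unit

The shutdown price is the minimum of AVC. VC = 22Q - 8Q^2 + Q^3, so AVC = 22 - 8Q + Q^2.
At the minimum of AVC, MC = AVC. MC = 22 - 16Q + 3Q^2; setting MC = AVC gives 2Q^2 - 8Q = 0, so Q = 4. min AVC = 6.
The firm shuts down for any P below $6.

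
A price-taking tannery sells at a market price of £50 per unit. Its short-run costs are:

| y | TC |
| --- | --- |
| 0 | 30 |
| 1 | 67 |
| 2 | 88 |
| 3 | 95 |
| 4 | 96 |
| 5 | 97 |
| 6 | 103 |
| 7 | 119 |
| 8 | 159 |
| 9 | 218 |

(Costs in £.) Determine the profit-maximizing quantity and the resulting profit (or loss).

y = 8; profit = £241

Compute π = P·y − TC at each output: y=0: -30; y=1: -17; y=2: 12; y=3: 55; y=4: 104; y=5: 153; y=6: 197; y=7: 231; y=8: 241; y=9: 232.
Profit is maximized at y = 8. AVC there is 129/8 = £16.12 ≤ P, so producing beats shutting down (which would give -£30).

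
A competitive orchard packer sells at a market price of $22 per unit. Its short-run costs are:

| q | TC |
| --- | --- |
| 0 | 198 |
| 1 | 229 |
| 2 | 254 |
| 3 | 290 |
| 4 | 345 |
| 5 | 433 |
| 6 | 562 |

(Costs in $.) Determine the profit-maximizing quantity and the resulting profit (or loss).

Tabulate TR − TC: q=0: -198; q=1: -207; q=2: -210; q=3: -224; q=4: -257; q=5: -323; q=6: -430.
Profit is highest at q = 0. Equivalently, the lowest AVC in the table is 56/2 ≈ $28 at q = 2, and P = $22 falls below it — price never covers variable cost, so the firm shuts down and loses only its fixed cost.

q = 0 (shut down); profit = -$198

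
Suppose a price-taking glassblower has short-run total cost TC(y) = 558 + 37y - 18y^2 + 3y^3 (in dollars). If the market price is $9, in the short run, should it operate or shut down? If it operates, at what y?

Shut down

From TC, MC = TC'(y) = 37 - 36y + 9y^2 and AVC = VC/y = 37 - 18y + 3y^2.
The AVC parabola has its vertex at y = 18/6 = 3, where AVC = 37 - 18·3 + 3·3^2 = $10.
P = $9 lies below min AVC = $10; no output level covers variable cost.
The firm minimizes its loss by shutting down and losing only its fixed cost of $558.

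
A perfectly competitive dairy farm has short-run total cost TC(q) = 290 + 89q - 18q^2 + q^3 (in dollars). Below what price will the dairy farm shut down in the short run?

The firm shuts down when price falls below the minimum of average variable cost. AVC = VC/q = 89 - 18q + q^2.
At the minimum of AVC, MC = AVC. MC = 89 - 36q + 3q^2; setting MC = AVC gives 2q^2 - 18q = 0, so q = 9. min AVC = 8.
So the shutdown price is $8.

$8 per unit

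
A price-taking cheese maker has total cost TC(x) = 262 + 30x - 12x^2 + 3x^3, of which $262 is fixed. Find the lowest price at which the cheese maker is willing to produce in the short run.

Short-run supply begins at min AVC. From VC = 30x - 12x^2 + 3x^3, AVC = 30 - 12x + 3x^2.
At the minimum of AVC, MC = AVC. MC = 30 - 24x + 9x^2; setting MC = AVC gives 6x^2 - 12x = 0, so x = 2. min AVC = 18.
For P < $18 the firm produces nothing.

$18 per unit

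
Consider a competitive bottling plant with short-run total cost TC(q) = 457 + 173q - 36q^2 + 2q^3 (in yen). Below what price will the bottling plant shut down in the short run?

The firm shuts down when price falls below the minimum of average variable cost. AVC = VC/q = 173 - 36q + 2q^2.
dAVC/dq = -36 + 4q = 0 gives q = 9. min AVC = 173 - 36·9 + 2·9^2 = 11.
For P < ¥11 the firm produces nothing.

¥11 per unit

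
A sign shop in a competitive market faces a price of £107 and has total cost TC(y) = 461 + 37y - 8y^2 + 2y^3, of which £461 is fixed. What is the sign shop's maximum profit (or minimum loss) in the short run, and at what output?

AVC = 37 - 8y + 2y^2; min AVC = £29 at y = 2. Since P = £107 ≥ min AVC, the firm produces.
MC = 37 - 16y + 6y^2. Setting P = MC and taking the root on the rising branch gives y* = 5.
TR = 107·5 = 535. TC = 461 + 235 = 696. Profit = 535 − 696 = -£161.
That loss of £161 beats the £461 the firm would lose by shutting down; producing recovers £300 of fixed cost.

Profit = -£161 at y = 5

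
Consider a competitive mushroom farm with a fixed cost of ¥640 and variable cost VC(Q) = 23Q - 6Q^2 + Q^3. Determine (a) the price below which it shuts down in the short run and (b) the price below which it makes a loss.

AVC = 23 - 6Q + Q^2; minimized at Q = 3, giving min AVC = ¥14. That is the shutdown price.
ATC = 640/Q + 23 - 6Q + Q^2. Setting dATC/dQ = −640/Q^2 − 6 + 2Q = 0 gives Q = 8 (since 2·8^3 − 6·8^2 = 640).
min ATC = 640/8 + 23 − 6·8 + 8^2 = ¥119. That is the break-even price.
For ¥14 ≤ P < ¥119 the firm produces at a loss; below ¥14 it shuts down.

Shutdown price = ¥14; break-even price = ¥119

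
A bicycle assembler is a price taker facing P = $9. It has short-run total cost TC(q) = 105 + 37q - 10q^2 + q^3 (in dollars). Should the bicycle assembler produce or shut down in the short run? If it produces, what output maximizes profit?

Variable cost is VC = 37q - 10q^2 + q^3, so AVC = VC/q = 37 - 10q + q^2 and MC = dTC/dq = 37 - 20q + 3q^2.
AVC is minimized where dAVC/dq = -10 + 2q = 0, at q = 5; min AVC = 37 - 10·5 + 5^2 = $12.
Since P = $9 < min AVC = $12, price fails to cover variable cost at any output.
The firm minimizes its loss by shutting down and losing only its fixed cost of $105.

Shut down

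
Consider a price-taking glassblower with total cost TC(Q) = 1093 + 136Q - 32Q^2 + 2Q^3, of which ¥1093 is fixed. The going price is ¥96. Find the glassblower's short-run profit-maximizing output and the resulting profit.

AVC = 136 - 32Q + 2Q^2 has its minimum ¥8 at Q = 8; price ¥96 clears that bar, so the firm operates.
MC = 136 - 64Q + 6Q^2. Setting P = MC and taking the root on the rising branch gives Q* = 10.
TR = 96·10 = 960. TC = 1093 + 160 = 1253. Profit = 960 − 1253 = -¥293.
Shutting down would mean losing the fixed cost of ¥1093, so operating at a loss of ¥293 is better by ¥800.

Profit = -¥293 at Q = 10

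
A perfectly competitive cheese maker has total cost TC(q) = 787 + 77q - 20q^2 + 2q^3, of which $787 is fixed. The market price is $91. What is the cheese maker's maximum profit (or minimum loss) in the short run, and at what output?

Profit = -$395 at q = 7

AVC = 77 - 20q + 2q^2 has its minimum $27 at q = 5; price $91 clears that bar, so the firm operates.
With MC = 77 - 40q + 6q^2, P = MC on the upward-sloping part at q* = 7.
TR = 91·7 = 637. TC = 787 + 245 = 1032. Profit = 637 − 1032 = -$395.
By producing, the firm covers all variable cost plus $392 of fixed cost; shutting down would lose the full $787.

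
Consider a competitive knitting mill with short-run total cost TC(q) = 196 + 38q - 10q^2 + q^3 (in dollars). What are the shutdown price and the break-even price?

AVC = 38 - 10q + q^2; minimized at q = 5, giving min AVC = $13. That is the shutdown price.
ATC = 196/q + 38 - 10q + q^2. Setting dATC/dq = −196/q^2 − 10 + 2q = 0 gives q = 7 (since 2·7^3 − 10·7^2 = 196).
min ATC = 196/7 + 38 − 10·7 + 7^2 = $45. That is the break-even price.
Between these two prices the firm operates at a loss; above $45 it earns a profit.

Shutdown price = $13; break-even price = $45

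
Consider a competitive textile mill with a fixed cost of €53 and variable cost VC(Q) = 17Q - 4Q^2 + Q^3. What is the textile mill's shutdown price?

Short-run supply begins at min AVC. From VC = 17Q - 4Q^2 + Q^3, AVC = 17 - 4Q + Q^2.
dAVC/dQ = -4 + 2Q = 0 gives Q = 2. min AVC = 17 - 4·2 + 2^2 = 13.
So the shutdown price is €13.

€13 per unit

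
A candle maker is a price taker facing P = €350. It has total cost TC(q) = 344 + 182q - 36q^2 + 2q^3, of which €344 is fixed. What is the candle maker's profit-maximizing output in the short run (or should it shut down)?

From TC, MC = TC'(q) = 182 - 72q + 6q^2 and AVC = VC/q = 182 - 36q + 2q^2.
AVC hits its minimum where MC = AVC, at q = 9, giving min AVC = 182 - 36·9 + 2·9^2 = €20.
Since P = €350 ≥ min AVC = €20, price covers variable cost and the firm should produce.
Set P = MC: 350 = 182 - 72q + 6q^2 → -168 - 72q + 6q^2 = 0. The roots are q = -2 and q = 14; the profit-maximizing output is on the rising part of MC, so q* = 14.
Check: AVC at q = 14 is €70 ≤ P, so revenue covers variable cost.
Profit = P·q − TC = 350·14 − 1324 = €3576.

Produce at q = 14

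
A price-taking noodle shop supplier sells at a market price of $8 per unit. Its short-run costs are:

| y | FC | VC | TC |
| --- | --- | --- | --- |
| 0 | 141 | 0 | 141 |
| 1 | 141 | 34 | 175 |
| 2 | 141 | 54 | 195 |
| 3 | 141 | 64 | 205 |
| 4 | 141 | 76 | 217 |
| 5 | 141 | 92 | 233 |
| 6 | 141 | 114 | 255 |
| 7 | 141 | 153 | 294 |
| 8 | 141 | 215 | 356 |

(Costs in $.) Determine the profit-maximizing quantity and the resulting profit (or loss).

Profit at each row (π = 8y − TC): y=0: -141; y=1: -167; y=2: -179; y=3: -181; y=4: -185; y=5: -193; y=6: -207; y=7: -238; y=8: -292.
Profit is highest at y = 0. Equivalently, the lowest AVC in the table is 92/5 ≈ $18.40 at y = 5, and P = $8 falls below it — price never covers variable cost, so the firm shuts down and loses only its fixed cost.

y = 0 (shut down); profit = -$141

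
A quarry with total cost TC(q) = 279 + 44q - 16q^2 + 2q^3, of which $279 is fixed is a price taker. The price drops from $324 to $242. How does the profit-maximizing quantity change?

Output falls from 10 to 9

AVC = 44 - 16q + 2q^2, minimized at q = 4 where min AVC = $12. MC = 44 - 32q + 6q^2.
At P = $324 ≥ min AVC, set P = MC on the rising branch: q = 10.
At P = $242 ≥ min AVC, set P = MC: q = 9. The firm stays open but cuts output.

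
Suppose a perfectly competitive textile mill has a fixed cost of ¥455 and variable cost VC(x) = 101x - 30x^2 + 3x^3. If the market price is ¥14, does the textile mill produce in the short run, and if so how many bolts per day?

Strip out fixed cost: VC = 101x - 30x^2 + 3x^3. Then AVC = 101 - 30x + 3x^2 and MC = 101 - 60x + 9x^2.
AVC is minimized where dAVC/dx = -30 + 6x = 0, at x = 5; min AVC = 101 - 30·5 + 3·5^2 = ¥26.
P = ¥14 lies below min AVC = ¥26; no output level covers variable cost.
Shutting down limits the loss to fixed cost, ¥455.

Shut down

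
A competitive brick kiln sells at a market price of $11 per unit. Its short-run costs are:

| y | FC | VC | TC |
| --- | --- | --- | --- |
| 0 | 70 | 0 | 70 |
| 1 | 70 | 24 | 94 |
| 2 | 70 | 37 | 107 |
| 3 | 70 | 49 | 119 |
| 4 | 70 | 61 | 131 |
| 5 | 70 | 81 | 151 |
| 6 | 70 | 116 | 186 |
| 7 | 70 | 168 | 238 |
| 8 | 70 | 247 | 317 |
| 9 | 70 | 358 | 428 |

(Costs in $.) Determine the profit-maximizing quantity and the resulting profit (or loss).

y = 0 (shut down); profit = -$70

Compute π = P·y − TC at each output: y=0: -70; y=1: -83; y=2: -85; y=3: -86; y=4: -87; y=5: -96; y=6: -120; y=7: -161; y=8: -229; y=9: -329.
Profit is highest at y = 0. Equivalently, the lowest AVC in the table is 61/4 ≈ $15.25 at y = 4, and P = $11 falls below it — price never covers variable cost, so the firm shuts down and loses only its fixed cost.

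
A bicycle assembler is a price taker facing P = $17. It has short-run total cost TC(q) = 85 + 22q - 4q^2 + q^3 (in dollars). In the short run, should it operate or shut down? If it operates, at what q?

Strip out fixed cost: VC = 22q - 4q^2 + q^3. Then AVC = 22 - 4q + q^2 and MC = 22 - 8q + 3q^2.
The AVC parabola has its vertex at q = 4/2 = 2, where AVC = 22 - 4·2 + 2^2 = $18.
P = $17 lies below min AVC = $18; no output level covers variable cost.
Best response: produce nothing and absorb the $85 fixed cost.

Shut down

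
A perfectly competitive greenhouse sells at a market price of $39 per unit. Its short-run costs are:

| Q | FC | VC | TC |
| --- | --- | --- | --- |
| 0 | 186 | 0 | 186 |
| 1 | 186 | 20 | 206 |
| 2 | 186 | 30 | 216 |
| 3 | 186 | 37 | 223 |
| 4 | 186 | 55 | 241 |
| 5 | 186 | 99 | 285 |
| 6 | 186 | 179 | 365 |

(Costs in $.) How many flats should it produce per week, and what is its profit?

Profit at each row (π = 39Q − TC): Q=0: -186; Q=1: -167; Q=2: -138; Q=3: -106; Q=4: -85; Q=5: -90; Q=6: -131.
Profit is maximized at Q = 4. AVC there is 55/4 = $13.75 ≤ P, so producing beats shutting down (which would give -$186).

Q = 4; profit = -$85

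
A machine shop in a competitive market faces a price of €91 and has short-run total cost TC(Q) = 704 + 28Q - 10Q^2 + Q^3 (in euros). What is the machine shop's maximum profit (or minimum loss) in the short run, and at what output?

AVC = 28 - 10Q + Q^2 has its minimum €3 at Q = 5; price €91 clears that bar, so the firm operates.
MC = 28 - 20Q + 3Q^2. Setting P = MC and taking the root on the rising branch gives Q* = 9.
TR = 91·9 = 819. TC = 704 + 171 = 875. Profit = 819 − 875 = -€56.
By producing, the firm covers all variable cost plus €648 of fixed cost; shutting down would lose the full €704.

Profit = -€56 at Q = 9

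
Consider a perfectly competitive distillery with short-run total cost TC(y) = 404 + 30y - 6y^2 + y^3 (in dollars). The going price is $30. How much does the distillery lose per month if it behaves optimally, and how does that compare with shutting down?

Profit = -$372 at y = 4

AVC = 30 - 6y + y^2; min AVC = $21 at y = 3. Since P = $30 ≥ min AVC, the firm produces.
MC = 30 - 12y + 3y^2. Setting P = MC and taking the root on the rising branch gives y* = 4.
TR = 30·4 = 120. TC = 404 + 88 = 492. Profit = 120 − 492 = -$372.
Shutting down would mean losing the fixed cost of $404, so operating at a loss of $372 is better by $32.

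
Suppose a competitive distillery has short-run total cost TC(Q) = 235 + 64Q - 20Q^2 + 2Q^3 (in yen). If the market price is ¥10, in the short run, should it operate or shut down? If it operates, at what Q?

From TC, MC = TC'(Q) = 64 - 40Q + 6Q^2 and AVC = VC/Q = 64 - 20Q + 2Q^2.
AVC is minimized where dAVC/dQ = -20 + 4Q = 0, at Q = 5; min AVC = 64 - 20·5 + 2·5^2 = ¥14.
Since P = ¥10 < min AVC = ¥14, price fails to cover variable cost at any output.
Best response: produce nothing and absorb the ¥235 fixed cost.

Shut down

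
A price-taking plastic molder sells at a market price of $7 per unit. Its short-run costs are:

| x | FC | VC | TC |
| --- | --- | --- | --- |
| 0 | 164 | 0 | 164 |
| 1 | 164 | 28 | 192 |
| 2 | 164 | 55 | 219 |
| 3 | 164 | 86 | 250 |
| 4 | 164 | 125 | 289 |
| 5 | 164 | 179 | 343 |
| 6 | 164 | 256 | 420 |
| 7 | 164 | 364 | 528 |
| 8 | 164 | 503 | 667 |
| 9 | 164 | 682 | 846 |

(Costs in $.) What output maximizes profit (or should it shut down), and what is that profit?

x = 0 (shut down); profit = -$164

Compute π = P·x − TC at each output: x=0: -164; x=1: -185; x=2: -205; x=3: -229; x=4: -261; x=5: -308; x=6: -378; x=7: -479; x=8: -611; x=9: -783.
Profit is highest at x = 0. Equivalently, the lowest AVC in the table is 55/2 ≈ $27.50 at x = 2, and P = $7 falls below it — price never covers variable cost, so the firm shuts down and loses only its fixed cost.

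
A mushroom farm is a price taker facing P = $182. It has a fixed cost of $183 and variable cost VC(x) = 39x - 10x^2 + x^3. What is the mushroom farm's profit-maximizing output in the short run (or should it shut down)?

Strip out fixed cost: VC = 39x - 10x^2 + x^3. Then AVC = 39 - 10x + x^2 and MC = 39 - 20x + 3x^2.
AVC is minimized where dAVC/dx = -10 + 2x = 0, at x = 5; min AVC = 39 - 10·5 + 5^2 = $14.
Since P = $182 ≥ min AVC = $14, price covers variable cost and the firm should produce.
P = MC gives -143 - 20x + 3x^2 = 0, with roots -13/3 and 11. Take the larger (rising MC): x* = 11.
Check: AVC at x = 11 is $50 ≤ P, so revenue covers variable cost.
Profit = P·x − TC = 182·11 − 733 = $1269.

Produce at x = 11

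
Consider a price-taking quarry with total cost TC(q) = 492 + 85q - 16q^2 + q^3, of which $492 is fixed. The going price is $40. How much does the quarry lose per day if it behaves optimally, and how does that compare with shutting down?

Profit = -$330 at q = 9

AVC = 85 - 16q + q^2; min AVC = $21 at q = 8. Since P = $40 ≥ min AVC, the firm produces.
With MC = 85 - 32q + 3q^2, P = MC on the upward-sloping part at q* = 9.
TR = 40·9 = 360. TC = 492 + 198 = 690. Profit = 360 − 690 = -$330.
By producing, the firm covers all variable cost plus $162 of fixed cost; shutting down would lose the full $492.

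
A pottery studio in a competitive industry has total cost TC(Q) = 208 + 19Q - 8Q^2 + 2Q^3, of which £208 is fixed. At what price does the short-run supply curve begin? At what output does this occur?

£11 per unit, at Q = 2

The shutdown price is the minimum of AVC. VC = 19Q - 8Q^2 + 2Q^3, so AVC = 19 - 8Q + 2Q^2.
At the minimum of AVC, MC = AVC. MC = 19 - 16Q + 6Q^2; setting MC = AVC gives 4Q^2 - 8Q = 0, so Q = 2. min AVC = 11.
For P < £11 the firm produces nothing.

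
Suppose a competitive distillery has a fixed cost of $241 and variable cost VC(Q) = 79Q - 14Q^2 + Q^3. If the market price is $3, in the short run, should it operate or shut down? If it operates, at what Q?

From TC, MC = TC'(Q) = 79 - 28Q + 3Q^2 and AVC = VC/Q = 79 - 14Q + Q^2.
AVC hits its minimum where MC = AVC, at Q = 7, giving min AVC = 79 - 14·7 + 7^2 = $30.
With P < min AVC ($3 < $30), every unit sold adds to the loss.
The firm minimizes its loss by shutting down and losing only its fixed cost of $241.

Shut down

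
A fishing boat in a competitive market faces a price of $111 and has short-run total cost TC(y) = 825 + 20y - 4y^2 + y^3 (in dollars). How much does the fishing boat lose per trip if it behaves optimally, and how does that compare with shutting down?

AVC = 20 - 4y + y^2; min AVC = $16 at y = 2. Since P = $111 ≥ min AVC, the firm produces.
With MC = 20 - 8y + 3y^2, P = MC on the upward-sloping part at y* = 7.
TR = 111·7 = 777. TC = 825 + 287 = 1112. Profit = 777 − 1112 = -$335.
By producing, the firm covers all variable cost plus $490 of fixed cost; shutting down would lose the full $825.

Profit = -$335 at y = 7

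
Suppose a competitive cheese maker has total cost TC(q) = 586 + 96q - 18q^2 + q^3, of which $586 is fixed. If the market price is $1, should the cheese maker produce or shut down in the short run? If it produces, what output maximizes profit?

Shut down

From TC, MC = TC'(q) = 96 - 36q + 3q^2 and AVC = VC/q = 96 - 18q + q^2.
AVC hits its minimum where MC = AVC, at q = 9, giving min AVC = 96 - 18·9 + 9^2 = $15.
With P < min AVC ($1 < $15), every unit sold adds to the loss.
Shutting down limits the loss to fixed cost, $586.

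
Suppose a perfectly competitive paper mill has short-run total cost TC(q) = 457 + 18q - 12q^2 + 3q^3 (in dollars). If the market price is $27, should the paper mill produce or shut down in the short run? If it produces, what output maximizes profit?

Produce at q = 3

From TC, MC = TC'(q) = 18 - 24q + 9q^2 and AVC = VC/q = 18 - 12q + 3q^2.
AVC is minimized where dAVC/dq = -12 + 6q = 0, at q = 2; min AVC = 18 - 12·2 + 3·2^2 = $6.
Since P = $27 ≥ min AVC = $6, price covers variable cost and the firm should produce.
P = MC gives -9 - 24q + 9q^2 = 0, with roots -1/3 and 3. Take the larger (rising MC): q* = 3.
Check: AVC at q = 3 is $9 ≤ P, so revenue covers variable cost.
Profit = P·q − TC = 27·3 − 484 = -$403, a loss, but smaller than the $457 fixed cost the firm would lose by shutting down.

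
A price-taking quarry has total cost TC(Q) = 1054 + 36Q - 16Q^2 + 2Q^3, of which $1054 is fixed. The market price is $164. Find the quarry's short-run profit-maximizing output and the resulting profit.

AVC = 36 - 16Q + 2Q^2 has its minimum $4 at Q = 4; price $164 clears that bar, so the firm operates.
MC = 36 - 32Q + 6Q^2. Setting P = MC and taking the root on the rising branch gives Q* = 8.
TR = 164·8 = 1312. TC = 1054 + 288 = 1342. Profit = 1312 − 1342 = -$30.
Shutting down would mean losing the fixed cost of $1054, so operating at a loss of $30 is better by $1024.

Profit = -$30 at Q = 8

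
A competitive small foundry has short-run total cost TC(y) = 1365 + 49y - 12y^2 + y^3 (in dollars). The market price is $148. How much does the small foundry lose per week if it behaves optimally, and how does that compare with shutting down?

Profit = -$155 at y = 11

AVC = 49 - 12y + y^2; min AVC = $13 at y = 6. Since P = $148 ≥ min AVC, the firm produces.
With MC = 49 - 24y + 3y^2, P = MC on the upward-sloping part at y* = 11.
TR = 148·11 = 1628. TC = 1365 + 418 = 1783. Profit = 1628 − 1783 = -$155.
Shutting down would mean losing the fixed cost of $1365, so operating at a loss of $155 is better by $1210.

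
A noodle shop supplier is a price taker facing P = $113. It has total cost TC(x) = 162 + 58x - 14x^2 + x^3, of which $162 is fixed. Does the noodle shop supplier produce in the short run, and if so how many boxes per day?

Produce at x = 11

From TC, MC = TC'(x) = 58 - 28x + 3x^2 and AVC = VC/x = 58 - 14x + x^2.
The AVC parabola has its vertex at x = 14/2 = 7, where AVC = 58 - 14·7 + 7^2 = $9.
Because $113 ≥ $9, revenue can cover variable cost; the firm operates.
Solving P = MC: -55 - 28x + 3x^2 = 0 ⇒ x = -5/3 or 11. On the upward-sloping branch, x* = 11.
Check: AVC at x = 11 is $25 ≤ P, so revenue covers variable cost.
Profit = P·x − TC = 113·11 − 437 = $806.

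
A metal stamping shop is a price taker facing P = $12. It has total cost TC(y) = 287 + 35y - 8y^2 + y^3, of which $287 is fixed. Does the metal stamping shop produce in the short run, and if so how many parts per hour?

Variable cost is VC = 35y - 8y^2 + y^3, so AVC = VC/y = 35 - 8y + y^2 and MC = dTC/dy = 35 - 16y + 3y^2.
AVC is minimized where dAVC/dy = -8 + 2y = 0, at y = 4; min AVC = 35 - 8·4 + 4^2 = $19.
P = $12 lies below min AVC = $19; no output level covers variable cost.
The firm minimizes its loss by shutting down and losing only its fixed cost of $287.

Shut down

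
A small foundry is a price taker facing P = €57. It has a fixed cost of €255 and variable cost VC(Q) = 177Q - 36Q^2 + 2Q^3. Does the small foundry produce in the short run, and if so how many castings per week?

Produce at Q = 10

Strip out fixed cost: VC = 177Q - 36Q^2 + 2Q^3. Then AVC = 177 - 36Q + 2Q^2 and MC = 177 - 72Q + 6Q^2.
AVC hits its minimum where MC = AVC, at Q = 9, giving min AVC = 177 - 36·9 + 2·9^2 = €15.
Since P = €57 ≥ min AVC = €15, price covers variable cost and the firm should produce.
Set P = MC: 57 = 177 - 72Q + 6Q^2 → 120 - 72Q + 6Q^2 = 0. The roots are Q = 2 and Q = 10; the profit-maximizing output is on the rising part of MC, so Q* = 10.
Check: AVC at Q = 10 is €17 ≤ P, so revenue covers variable cost.
Profit = P·Q − TC = 57·10 − 425 = €145.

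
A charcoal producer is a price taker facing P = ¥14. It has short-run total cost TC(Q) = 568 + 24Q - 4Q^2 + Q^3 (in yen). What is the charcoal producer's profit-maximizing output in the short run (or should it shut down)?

Strip out fixed cost: VC = 24Q - 4Q^2 + Q^3. Then AVC = 24 - 4Q + Q^2 and MC = 24 - 8Q + 3Q^2.
The AVC parabola has its vertex at Q = 4/2 = 2, where AVC = 24 - 4·2 + 2^2 = ¥20.
With P < min AVC (¥14 < ¥20), every unit sold adds to the loss.
The firm minimizes its loss by shutting down and losing only its fixed cost of ¥568.

Shut down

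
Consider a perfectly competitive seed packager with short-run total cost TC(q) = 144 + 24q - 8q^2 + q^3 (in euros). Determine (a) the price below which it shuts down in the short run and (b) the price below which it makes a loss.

Shutdown price = min AVC. AVC = 24 - 8q + q^2, with vertex at q = 4 and minimum €8.
ATC = 144/q + 24 - 8q + q^2. Setting dATC/dq = −144/q^2 − 8 + 2q = 0 gives q = 6 (since 2·6^3 − 8·6^2 = 144).
min ATC = 144/6 + 24 − 8·6 + 6^2 = €36. That is the break-even price.
Between these two prices the firm operates at a loss; above €36 it earns a profit.

Shutdown price = €8; break-even price = €36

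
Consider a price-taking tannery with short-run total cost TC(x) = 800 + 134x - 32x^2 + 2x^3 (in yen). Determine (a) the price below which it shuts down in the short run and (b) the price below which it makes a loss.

AVC = 134 - 32x + 2x^2; minimized at x = 8, giving min AVC = ¥6. That is the shutdown price.
ATC = 800/x + 134 - 32x + 2x^2. Setting dATC/dx = −800/x^2 − 32 + 4x = 0 gives x = 10 (since 4·10^3 − 32·10^2 = 800).
min ATC = 800/10 + 134 − 32·10 + 2·10^2 = ¥94. That is the break-even price.
Between these two prices the firm operates at a loss; above ¥94 it earns a profit.

Shutdown price = ¥6; break-even price = ¥94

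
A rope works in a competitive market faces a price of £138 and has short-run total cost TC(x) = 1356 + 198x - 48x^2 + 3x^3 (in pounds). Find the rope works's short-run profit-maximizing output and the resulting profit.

AVC = 198 - 48x + 3x^2; min AVC = £6 at x = 8. Since P = £138 ≥ min AVC, the firm produces.
With MC = 198 - 96x + 9x^2, P = MC on the upward-sloping part at x* = 10.
TR = 138·10 = 1380. TC = 1356 + 180 = 1536. Profit = 1380 − 1536 = -£156.
That loss of £156 beats the £1356 the firm would lose by shutting down; producing recovers £1200 of fixed cost.

Profit = -£156 at x = 10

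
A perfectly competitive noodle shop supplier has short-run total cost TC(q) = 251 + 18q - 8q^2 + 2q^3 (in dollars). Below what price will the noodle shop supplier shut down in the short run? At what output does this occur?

The firm shuts down when price falls below the minimum of average variable cost. AVC = VC/q = 18 - 8q + 2q^2.
dAVC/dq = -8 + 4q = 0 gives q = 2. min AVC = 18 - 8·2 + 2·2^2 = 10.
So the shutdown price is $10.

$10 per unit, at q = 2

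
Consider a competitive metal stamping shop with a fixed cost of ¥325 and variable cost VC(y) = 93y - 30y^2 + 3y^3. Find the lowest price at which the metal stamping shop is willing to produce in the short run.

¥18 per unit

Short-run supply begins at min AVC. From VC = 93y - 30y^2 + 3y^3, AVC = 93 - 30y + 3y^2.
At the minimum of AVC, MC = AVC. MC = 93 - 60y + 9y^2; setting MC = AVC gives 6y^2 - 30y = 0, so y = 5. min AVC = 18.
The firm shuts down for any P below ¥18.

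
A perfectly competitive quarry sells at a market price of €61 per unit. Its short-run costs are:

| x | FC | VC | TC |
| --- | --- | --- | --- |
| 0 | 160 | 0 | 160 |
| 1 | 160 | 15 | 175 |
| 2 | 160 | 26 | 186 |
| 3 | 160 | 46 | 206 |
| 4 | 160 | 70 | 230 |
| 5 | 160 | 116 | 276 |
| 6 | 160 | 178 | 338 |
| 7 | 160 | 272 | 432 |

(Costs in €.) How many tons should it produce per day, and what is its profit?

Compute π = P·x − TC at each output: x=0: -160; x=1: -114; x=2: -64; x=3: -23; x=4: 14; x=5: 29; x=6: 28; x=7: -5.
Profit is maximized at x = 5. AVC there is 116/5 = €23.20 ≤ P, so producing beats shutting down (which would give -€160).

x = 5; profit = €29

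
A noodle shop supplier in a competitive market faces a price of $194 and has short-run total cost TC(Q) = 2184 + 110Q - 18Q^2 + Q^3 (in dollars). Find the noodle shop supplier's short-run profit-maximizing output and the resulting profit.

AVC = 110 - 18Q + Q^2; min AVC = $29 at Q = 9. Since P = $194 ≥ min AVC, the firm produces.
MC = 110 - 36Q + 3Q^2. Setting P = MC and taking the root on the rising branch gives Q* = 14.
TR = 194·14 = 2716. TC = 2184 + 756 = 2940. Profit = 2716 − 2940 = -$224.
That loss of $224 beats the $2184 the firm would lose by shutting down; producing recovers $1960 of fixed cost.

Profit = -$224 at Q = 14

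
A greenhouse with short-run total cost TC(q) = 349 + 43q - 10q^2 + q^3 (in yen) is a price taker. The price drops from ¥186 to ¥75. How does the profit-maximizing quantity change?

MC = 43 - 20q + 3q^2; the shutdown threshold is min AVC = ¥18 (at q = 5).
With P = ¥186 above the shutdown price, P = MC gives q = 11.
At P = ¥75 ≥ min AVC, set P = MC: q = 8. The firm stays open but cuts output.

Output falls from 11 to 8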